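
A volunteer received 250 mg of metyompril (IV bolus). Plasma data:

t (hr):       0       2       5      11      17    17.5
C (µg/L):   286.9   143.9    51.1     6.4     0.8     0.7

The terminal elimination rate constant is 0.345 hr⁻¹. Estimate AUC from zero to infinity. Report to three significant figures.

AUC = 920 µg/L·hr

Trapezoidal AUC_0→17.5:
  [0→2]: (286.9+143.9)/2 × 2 = 430.8
  [2→5]: (143.9+51.1)/2 × 3 = 292.5
  [5→11]: (51.1+6.4)/2 × 6 = 172.5
  [11→17]: (6.4+0.8)/2 × 6 = 21.6
  [17→17.5]: (0.8+0.7)/2 × 0.5 = 0.375
  Sum = 917.775 µg/L·hr
Extrapolated tail: C_last / k_e = 0.7 / 0.345 = 2.029
AUC_0→∞ = 917.775 + 2.029 = 919.804 µg/L·hr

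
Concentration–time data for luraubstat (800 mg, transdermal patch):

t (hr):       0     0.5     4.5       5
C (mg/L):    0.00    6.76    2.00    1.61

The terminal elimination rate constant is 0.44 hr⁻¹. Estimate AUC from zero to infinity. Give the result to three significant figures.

Trapezoidal AUC_0→5:
  [0→0.5]: (0.00+6.76)/2 × 0.5 = 1.69
  [0.5→4.5]: (6.76+2.00)/2 × 4 = 17.52
  [4.5→5]: (2.00+1.61)/2 × 0.5 = 0.9025
  Sum = 20.1125 mg/L·hr
Extrapolated tail: C_last / k_e = 1.61 / 0.44 = 3.659
AUC_0→∞ = 20.1125 + 3.659 = 23.7715 mg/L·hr

AUC = 23.8 mg/L·hr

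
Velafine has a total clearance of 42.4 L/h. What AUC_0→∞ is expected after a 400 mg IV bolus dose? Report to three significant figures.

AUC_0→∞ = Dose_iv / CL
        = 400 / 42.4 = 9.43396 mg/L·h

AUC = 9.43 mg/L·h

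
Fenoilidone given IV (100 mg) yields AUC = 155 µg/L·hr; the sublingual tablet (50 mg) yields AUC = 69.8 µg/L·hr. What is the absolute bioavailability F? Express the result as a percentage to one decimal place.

F = 90.1%

F = (AUC_ev / D_ev) / (AUC_iv / D_iv)
  = (69.8/50) / (155/100)
  = 1.396 / 1.55 = 0.9006
  = 90.06%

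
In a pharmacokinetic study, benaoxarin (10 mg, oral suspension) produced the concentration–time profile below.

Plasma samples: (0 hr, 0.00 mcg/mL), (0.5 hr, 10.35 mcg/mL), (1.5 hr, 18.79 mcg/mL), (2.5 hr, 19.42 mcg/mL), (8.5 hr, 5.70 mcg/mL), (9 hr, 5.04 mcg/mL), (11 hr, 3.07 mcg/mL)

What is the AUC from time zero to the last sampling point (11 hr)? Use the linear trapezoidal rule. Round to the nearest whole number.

AUC = 122 mcg/mL·hr

Trapezoidal AUC_0→11:
  [0→0.5]: (0.00+10.35)/2 × 0.5 = 2.5875
  [0.5→1.5]: (10.35+18.79)/2 × 1 = 14.57
  [1.5→2.5]: (18.79+19.42)/2 × 1 = 19.105
  [2.5→8.5]: (19.42+5.70)/2 × 6 = 75.36
  [8.5→9]: (5.70+5.04)/2 × 0.5 = 2.685
  [9→11]: (5.04+3.07)/2 × 2 = 8.11
  Sum = 122.4175 mcg/mL·hr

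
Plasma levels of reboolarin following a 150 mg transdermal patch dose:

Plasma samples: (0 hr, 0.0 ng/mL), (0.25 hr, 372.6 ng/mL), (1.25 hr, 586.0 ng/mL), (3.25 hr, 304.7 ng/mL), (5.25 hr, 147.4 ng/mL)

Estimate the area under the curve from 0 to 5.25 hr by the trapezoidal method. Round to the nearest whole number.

Trapezoidal AUC_0→5.25:
  [0→0.25]: (0.0+372.6)/2 × 0.25 = 46.575
  [0.25→1.25]: (372.6+586.0)/2 × 1 = 479.3
  [1.25→3.25]: (586.0+304.7)/2 × 2 = 890.7
  [3.25→5.25]: (304.7+147.4)/2 × 2 = 452.1
  Sum = 1868.675 ng/mL·hr

AUC = 1869 ng/mL·hr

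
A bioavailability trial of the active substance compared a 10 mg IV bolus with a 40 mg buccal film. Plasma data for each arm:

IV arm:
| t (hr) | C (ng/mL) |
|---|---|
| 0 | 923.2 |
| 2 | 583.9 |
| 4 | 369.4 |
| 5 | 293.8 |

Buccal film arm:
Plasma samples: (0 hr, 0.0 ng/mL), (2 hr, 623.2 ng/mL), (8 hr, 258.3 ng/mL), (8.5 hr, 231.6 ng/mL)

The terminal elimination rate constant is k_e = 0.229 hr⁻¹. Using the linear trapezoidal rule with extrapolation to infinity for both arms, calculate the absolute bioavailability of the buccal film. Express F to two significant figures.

F = 0.27

Trapezoidal AUC_0→5 (IV):
  [0→2]: (923.2+583.9)/2 × 2 = 1507.1
  [2→4]: (583.9+369.4)/2 × 2 = 953.3
  [4→5]: (369.4+293.8)/2 × 1 = 331.6
  Sum = 2792.0 ng/mL·hr
IV tail: 293.8/0.229 = 1282.969; AUC_iv,0→∞ = 2792.0 + 1282.969 = 4074.969 ng/mL·hr
Trapezoidal AUC_0→8.5 (buccal film):
  [0→2]: (0.0+623.2)/2 × 2 = 623.2
  [2→8]: (623.2+258.3)/2 × 6 = 2644.5
  [8→8.5]: (258.3+231.6)/2 × 0.5 = 122.475
  Sum = 3390.175 ng/mL·hr
buccal film tail: 231.6/0.229 = 1011.354; AUC_ev,0→∞ = 3390.175 + 1011.354 = 4401.529 ng/mL·hr
F = (AUC_ev/D_ev)/(AUC_iv/D_iv) = (4401.529/40)/(4074.969/10) = 110.038/407.4969 = 0.2700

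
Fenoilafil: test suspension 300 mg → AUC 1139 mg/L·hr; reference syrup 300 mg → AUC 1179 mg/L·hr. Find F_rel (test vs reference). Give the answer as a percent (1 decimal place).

F_rel = 96.6%

F_rel = (AUC_test/D_test) / (AUC_ref/D_ref)
      = (1139/300) / (1179/300)
      = 3.79667 / 3.93 = 0.9661 = 96.61%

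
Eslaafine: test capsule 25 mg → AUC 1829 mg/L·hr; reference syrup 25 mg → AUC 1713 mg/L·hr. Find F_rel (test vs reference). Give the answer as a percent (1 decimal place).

F_rel = (AUC_test/D_test) / (AUC_ref/D_ref)
      = (1829/25) / (1713/25)
      = 73.16 / 68.52 = 1.0677 = 106.77%

F_rel = 106.8%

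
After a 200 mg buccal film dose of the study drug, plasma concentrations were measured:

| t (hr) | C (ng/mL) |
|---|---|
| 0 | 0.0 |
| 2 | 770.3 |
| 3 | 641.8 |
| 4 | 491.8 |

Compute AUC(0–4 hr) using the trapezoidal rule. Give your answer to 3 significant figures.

AUC = 2040 ng/mL·hr

Trapezoidal AUC_0→4:
  [0→2]: (0.0+770.3)/2 × 2 = 770.3
  [2→3]: (770.3+641.8)/2 × 1 = 706.05
  [3→4]: (641.8+491.8)/2 × 1 = 566.8
  Sum = 2043.15 ng/mL·hr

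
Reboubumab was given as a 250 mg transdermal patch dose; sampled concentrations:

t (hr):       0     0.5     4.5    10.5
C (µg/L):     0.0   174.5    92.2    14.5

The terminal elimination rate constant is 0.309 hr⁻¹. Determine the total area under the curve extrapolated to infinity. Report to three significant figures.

AUC = 944 µg/L·hr

Trapezoidal AUC_0→10.5:
  [0→0.5]: (0.0+174.5)/2 × 0.5 = 43.625
  [0.5→4.5]: (174.5+92.2)/2 × 4 = 533.4
  [4.5→10.5]: (92.2+14.5)/2 × 6 = 320.1
  Sum = 897.125 µg/L·hr
Extrapolated tail: C_last / k_e = 14.5 / 0.309 = 46.926
AUC_0→∞ = 897.125 + 46.926 = 944.051 µg/L·hr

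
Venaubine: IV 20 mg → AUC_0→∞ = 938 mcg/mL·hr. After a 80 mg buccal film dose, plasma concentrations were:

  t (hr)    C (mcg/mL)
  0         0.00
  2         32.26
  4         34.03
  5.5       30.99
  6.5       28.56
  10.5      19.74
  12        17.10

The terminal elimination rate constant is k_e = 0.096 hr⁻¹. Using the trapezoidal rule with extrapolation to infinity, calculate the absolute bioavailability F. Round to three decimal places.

F = 0.128

Trapezoidal AUC_0→12 (buccal film):
  [0→2]: (0.00+32.26)/2 × 2 = 32.26
  [2→4]: (32.26+34.03)/2 × 2 = 66.29
  [4→5.5]: (34.03+30.99)/2 × 1.5 = 48.765
  [5.5→6.5]: (30.99+28.56)/2 × 1 = 29.775
  [6.5→10.5]: (28.56+19.74)/2 × 4 = 96.6
  [10.5→12]: (19.74+17.10)/2 × 1.5 = 27.63
  Sum = 301.32 mcg/mL·hr
Tail: C_last/k_e = 17.10/0.096 = 178.125
AUC_0→∞ (buccal film) = 301.32 + 178.125 = 479.445 mcg/mL·hr
F = (AUC_ev/D_ev)/(AUC_iv/D_iv) = (479.445/80)/(938/20) = 5.9930625/46.9 = 0.1278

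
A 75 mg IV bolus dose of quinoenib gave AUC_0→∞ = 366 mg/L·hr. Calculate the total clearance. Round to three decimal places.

CL = Dose_iv / AUC_0→∞
   = 75 / 366 = 0.204918 L/hr

CL = 0.205 L/hr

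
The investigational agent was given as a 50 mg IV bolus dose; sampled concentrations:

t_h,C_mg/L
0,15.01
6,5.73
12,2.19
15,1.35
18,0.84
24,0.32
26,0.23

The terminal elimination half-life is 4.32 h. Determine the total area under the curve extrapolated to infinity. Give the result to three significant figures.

AUC = 100 mg/L·h

Trapezoidal AUC_0→26:
  [0→6]: (15.01+5.73)/2 × 6 = 62.22
  [6→12]: (5.73+2.19)/2 × 6 = 23.76
  [12→15]: (2.19+1.35)/2 × 3 = 5.31
  [15→18]: (1.35+0.84)/2 × 3 = 3.285
  [18→24]: (0.84+0.32)/2 × 6 = 3.48
  [24→26]: (0.32+0.23)/2 × 2 = 0.55
  Sum = 98.605 mg/L·h
k_e = ln2 / t½ = 0.693147 / 4.32 = 0.1605 h^-1
Extrapolated tail: C_last / k_e = 0.23 / 0.1605 = 1.433
AUC_0→∞ = 98.605 + 1.433 = 100.038 mg/L·h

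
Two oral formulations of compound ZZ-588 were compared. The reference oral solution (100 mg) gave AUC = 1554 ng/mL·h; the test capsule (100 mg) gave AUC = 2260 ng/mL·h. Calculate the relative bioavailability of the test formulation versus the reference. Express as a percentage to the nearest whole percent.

F_rel = (AUC_test/D_test) / (AUC_ref/D_ref)
      = (2260/100) / (1554/100)
      = 22.6 / 15.54 = 1.4543 = 145.43%

F_rel = 145%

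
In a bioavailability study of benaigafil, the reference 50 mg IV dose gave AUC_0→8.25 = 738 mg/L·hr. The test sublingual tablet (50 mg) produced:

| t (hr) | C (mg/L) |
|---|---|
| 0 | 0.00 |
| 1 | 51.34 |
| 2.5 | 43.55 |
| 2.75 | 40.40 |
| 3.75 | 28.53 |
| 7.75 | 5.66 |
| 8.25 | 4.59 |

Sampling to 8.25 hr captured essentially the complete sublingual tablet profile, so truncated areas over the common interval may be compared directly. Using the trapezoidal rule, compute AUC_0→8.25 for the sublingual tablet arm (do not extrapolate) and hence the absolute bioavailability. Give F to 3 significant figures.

Trapezoidal AUC_0→8.25 (sublingual tablet):
  [0→1]: (0.00+51.34)/2 × 1 = 25.67
  [1→2.5]: (51.34+43.55)/2 × 1.5 = 71.1675
  [2.5→2.75]: (43.55+40.40)/2 × 0.25 = 10.49375
  [2.75→3.75]: (40.40+28.53)/2 × 1 = 34.465
  [3.75→7.75]: (28.53+5.66)/2 × 4 = 68.38
  [7.75→8.25]: (5.66+4.59)/2 × 0.5 = 2.5625
  Sum = 212.73875 mg/L·hr
F = (AUC_ev/D_ev)/(AUC_iv/D_iv) = (212.73875/50)/(738/50) = 4.254775/14.76 = 0.2883

F = 0.288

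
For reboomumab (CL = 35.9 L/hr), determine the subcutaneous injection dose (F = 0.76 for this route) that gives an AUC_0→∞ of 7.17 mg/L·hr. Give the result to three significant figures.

Dose = CL × AUC_0→∞ / F
     = 35.9 × 7.17 / 0.76 = 338.688 mg

Dose = 339 mg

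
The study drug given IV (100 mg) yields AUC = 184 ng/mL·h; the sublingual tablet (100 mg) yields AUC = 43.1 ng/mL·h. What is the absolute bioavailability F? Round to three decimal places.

F = (AUC_ev / D_ev) / (AUC_iv / D_iv)
  = (43.1/100) / (184/100)
  = 0.431 / 1.84 = 0.2342

F = 0.234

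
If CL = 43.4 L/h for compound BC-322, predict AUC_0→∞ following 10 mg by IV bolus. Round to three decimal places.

AUC_0→∞ = Dose_iv / CL
        = 10 / 43.4 = 0.230415 mg/L·h

AUC = 0.230 mg/L·h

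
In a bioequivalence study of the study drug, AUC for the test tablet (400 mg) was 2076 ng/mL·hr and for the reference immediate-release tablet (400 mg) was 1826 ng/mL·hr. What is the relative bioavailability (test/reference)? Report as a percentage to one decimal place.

F_rel = (AUC_test/D_test) / (AUC_ref/D_ref)
      = (2076/400) / (1826/400)
      = 5.19 / 4.565 = 1.1369 = 113.69%

F_rel = 113.7%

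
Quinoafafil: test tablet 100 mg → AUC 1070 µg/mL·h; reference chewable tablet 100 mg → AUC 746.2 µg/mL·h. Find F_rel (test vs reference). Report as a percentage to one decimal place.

F_rel = 143.4%

F_rel = (AUC_test/D_test) / (AUC_ref/D_ref)
      = (1070/100) / (746.2/100)
      = 10.7 / 7.462 = 1.4339 = 143.39%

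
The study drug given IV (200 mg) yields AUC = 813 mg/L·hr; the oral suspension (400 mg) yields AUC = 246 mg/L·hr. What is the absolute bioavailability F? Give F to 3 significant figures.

F = (AUC_ev / D_ev) / (AUC_iv / D_iv)
  = (246/400) / (813/200)
  = 0.615 / 4.065 = 0.1513

F = 0.151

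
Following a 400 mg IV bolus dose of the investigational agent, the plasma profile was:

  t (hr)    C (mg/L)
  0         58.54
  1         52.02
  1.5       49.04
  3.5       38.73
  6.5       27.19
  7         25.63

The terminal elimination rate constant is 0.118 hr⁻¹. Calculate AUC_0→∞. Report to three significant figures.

Trapezoidal AUC_0→7:
  [0→1]: (58.54+52.02)/2 × 1 = 55.28
  [1→1.5]: (52.02+49.04)/2 × 0.5 = 25.265
  [1.5→3.5]: (49.04+38.73)/2 × 2 = 87.77
  [3.5→6.5]: (38.73+27.19)/2 × 3 = 98.88
  [6.5→7]: (27.19+25.63)/2 × 0.5 = 13.205
  Sum = 280.4 mg/L·hr
Extrapolated tail: C_last / k_e = 25.63 / 0.118 = 217.203
AUC_0→∞ = 280.4 + 217.203 = 497.603 mg/L·hr

AUC = 498 mg/L·hr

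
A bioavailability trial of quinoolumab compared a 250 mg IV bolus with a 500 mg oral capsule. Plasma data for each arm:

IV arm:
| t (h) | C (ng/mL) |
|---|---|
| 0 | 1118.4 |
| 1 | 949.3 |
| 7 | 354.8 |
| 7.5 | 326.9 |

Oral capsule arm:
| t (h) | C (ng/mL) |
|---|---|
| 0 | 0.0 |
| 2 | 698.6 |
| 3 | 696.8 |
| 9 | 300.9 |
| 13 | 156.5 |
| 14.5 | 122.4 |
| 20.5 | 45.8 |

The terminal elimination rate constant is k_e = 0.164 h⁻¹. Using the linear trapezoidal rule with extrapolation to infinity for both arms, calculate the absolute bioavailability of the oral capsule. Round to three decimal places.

Trapezoidal AUC_0→7.5 (IV):
  [0→1]: (1118.4+949.3)/2 × 1 = 1033.85
  [1→7]: (949.3+354.8)/2 × 6 = 3912.3
  [7→7.5]: (354.8+326.9)/2 × 0.5 = 170.425
  Sum = 5116.575 ng/mL·h
IV tail: 326.9/0.164 = 1993.293; AUC_iv,0→∞ = 5116.575 + 1993.293 = 7109.868 ng/mL·h
Trapezoidal AUC_0→20.5 (oral capsule):
  [0→2]: (0.0+698.6)/2 × 2 = 698.6
  [2→3]: (698.6+696.8)/2 × 1 = 697.7
  [3→9]: (696.8+300.9)/2 × 6 = 2993.1
  [9→13]: (300.9+156.5)/2 × 4 = 914.8
  [13→14.5]: (156.5+122.4)/2 × 1.5 = 209.175
  [14.5→20.5]: (122.4+45.8)/2 × 6 = 504.6
  Sum = 6017.975 ng/mL·h
oral capsule tail: 45.8/0.164 = 279.268; AUC_ev,0→∞ = 6017.975 + 279.268 = 6297.243 ng/mL·h
F = (AUC_ev/D_ev)/(AUC_iv/D_iv) = (6297.243/500)/(7109.868/250) = 12.594486/28.439472 = 0.4429

F = 0.443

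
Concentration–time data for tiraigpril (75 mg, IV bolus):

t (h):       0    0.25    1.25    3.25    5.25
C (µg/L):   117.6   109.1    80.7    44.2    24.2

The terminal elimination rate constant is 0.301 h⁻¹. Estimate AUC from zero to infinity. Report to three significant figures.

AUC = 397 µg/L·h

Trapezoidal AUC_0→5.25:
  [0→0.25]: (117.6+109.1)/2 × 0.25 = 28.3375
  [0.25→1.25]: (109.1+80.7)/2 × 1 = 94.9
  [1.25→3.25]: (80.7+44.2)/2 × 2 = 124.9
  [3.25→5.25]: (44.2+24.2)/2 × 2 = 68.4
  Sum = 316.5375 µg/L·h
Extrapolated tail: C_last / k_e = 24.2 / 0.301 = 80.399
AUC_0→∞ = 316.5375 + 80.399 = 396.9365 µg/L·h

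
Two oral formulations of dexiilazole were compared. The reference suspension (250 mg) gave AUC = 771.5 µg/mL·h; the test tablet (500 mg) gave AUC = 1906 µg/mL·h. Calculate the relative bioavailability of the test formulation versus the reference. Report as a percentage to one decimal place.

F_rel = 123.5%

F_rel = (AUC_test/D_test) / (AUC_ref/D_ref)
      = (1906/500) / (771.5/250)
      = 3.812 / 3.086 = 1.2353 = 123.53%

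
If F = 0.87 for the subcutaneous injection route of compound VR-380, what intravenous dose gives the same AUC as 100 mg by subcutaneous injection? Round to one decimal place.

D_iv = 87.0 mg

Systemic exposure from an extravascular dose = F × D_ev, so the equivalent IV dose is F × D_ev.
D_iv = F × D_ev = 0.87 × 100 = 87 mg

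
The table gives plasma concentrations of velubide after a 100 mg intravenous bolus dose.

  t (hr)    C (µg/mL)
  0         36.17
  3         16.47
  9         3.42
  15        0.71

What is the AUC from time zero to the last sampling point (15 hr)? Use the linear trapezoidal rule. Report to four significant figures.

AUC = 151.0 µg/mL·hr

Trapezoidal AUC_0→15:
  [0→3]: (36.17+16.47)/2 × 3 = 78.96
  [3→9]: (16.47+3.42)/2 × 6 = 59.67
  [9→15]: (3.42+0.71)/2 × 6 = 12.39
  Sum = 151.02 µg/mL·hr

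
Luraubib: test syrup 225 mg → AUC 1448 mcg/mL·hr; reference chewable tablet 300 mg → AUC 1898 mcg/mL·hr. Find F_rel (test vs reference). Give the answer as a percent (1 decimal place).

F_rel = 101.7%

F_rel = (AUC_test/D_test) / (AUC_ref/D_ref)
      = (1448/225) / (1898/300)
      = 6.43556 / 6.32667 = 1.0172 = 101.72%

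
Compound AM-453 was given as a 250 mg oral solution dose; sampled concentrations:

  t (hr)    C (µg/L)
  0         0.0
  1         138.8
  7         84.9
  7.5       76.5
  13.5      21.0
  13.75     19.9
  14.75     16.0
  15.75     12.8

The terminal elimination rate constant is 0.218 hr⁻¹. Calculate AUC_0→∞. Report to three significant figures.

AUC = 1170 µg/L·hr

Trapezoidal AUC_0→15.75:
  [0→1]: (0.0+138.8)/2 × 1 = 69.4
  [1→7]: (138.8+84.9)/2 × 6 = 671.1
  [7→7.5]: (84.9+76.5)/2 × 0.5 = 40.35
  [7.5→13.5]: (76.5+21.0)/2 × 6 = 292.5
  [13.5→13.75]: (21.0+19.9)/2 × 0.25 = 5.1125
  [13.75→14.75]: (19.9+16.0)/2 × 1 = 17.95
  [14.75→15.75]: (16.0+12.8)/2 × 1 = 14.4
  Sum = 1110.8125 µg/L·hr
Extrapolated tail: C_last / k_e = 12.8 / 0.218 = 58.716
AUC_0→∞ = 1110.8125 + 58.716 = 1169.5285 µg/L·hr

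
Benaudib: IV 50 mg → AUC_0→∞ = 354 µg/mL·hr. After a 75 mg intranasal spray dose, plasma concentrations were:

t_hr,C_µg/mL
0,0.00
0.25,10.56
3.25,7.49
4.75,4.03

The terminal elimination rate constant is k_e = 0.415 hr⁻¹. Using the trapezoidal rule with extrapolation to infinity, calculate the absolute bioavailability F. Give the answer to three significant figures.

Trapezoidal AUC_0→4.75 (intranasal spray):
  [0→0.25]: (0.00+10.56)/2 × 0.25 = 1.32
  [0.25→3.25]: (10.56+7.49)/2 × 3 = 27.075
  [3.25→4.75]: (7.49+4.03)/2 × 1.5 = 8.64
  Sum = 37.035 µg/mL·hr
Tail: C_last/k_e = 4.03/0.415 = 9.711
AUC_0→∞ (intranasal spray) = 37.035 + 9.711 = 46.746 µg/mL·hr
F = (AUC_ev/D_ev)/(AUC_iv/D_iv) = (46.746/75)/(354/50) = 0.62328/7.08 = 0.0880

F = 0.0880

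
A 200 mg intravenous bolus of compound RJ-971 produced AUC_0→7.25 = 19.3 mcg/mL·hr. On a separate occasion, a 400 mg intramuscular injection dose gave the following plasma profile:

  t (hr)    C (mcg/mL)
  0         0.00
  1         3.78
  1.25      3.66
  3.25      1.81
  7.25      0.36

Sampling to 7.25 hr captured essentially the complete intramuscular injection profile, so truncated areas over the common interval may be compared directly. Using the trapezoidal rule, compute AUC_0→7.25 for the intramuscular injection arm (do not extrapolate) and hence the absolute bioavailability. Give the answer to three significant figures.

Trapezoidal AUC_0→7.25 (intramuscular injection):
  [0→1]: (0.00+3.78)/2 × 1 = 1.89
  [1→1.25]: (3.78+3.66)/2 × 0.25 = 0.93
  [1.25→3.25]: (3.66+1.81)/2 × 2 = 5.47
  [3.25→7.25]: (1.81+0.36)/2 × 4 = 4.34
  Sum = 12.63 mcg/mL·hr
F = (AUC_ev/D_ev)/(AUC_iv/D_iv) = (12.63/400)/(19.3/200) = 0.031575/0.0965 = 0.3272

F = 0.327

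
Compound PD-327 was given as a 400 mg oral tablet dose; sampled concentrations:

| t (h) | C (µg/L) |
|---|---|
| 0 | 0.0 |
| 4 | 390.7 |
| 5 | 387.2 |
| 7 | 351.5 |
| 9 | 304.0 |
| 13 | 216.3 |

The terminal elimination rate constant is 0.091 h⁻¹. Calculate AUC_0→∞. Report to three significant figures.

AUC = 5980 µg/L·h

Trapezoidal AUC_0→13:
  [0→4]: (0.0+390.7)/2 × 4 = 781.4
  [4→5]: (390.7+387.2)/2 × 1 = 388.95
  [5→7]: (387.2+351.5)/2 × 2 = 738.7
  [7→9]: (351.5+304.0)/2 × 2 = 655.5
  [9→13]: (304.0+216.3)/2 × 4 = 1040.6
  Sum = 3605.15 µg/L·h
Extrapolated tail: C_last / k_e = 216.3 / 0.091 = 2376.923
AUC_0→∞ = 3605.15 + 2376.923 = 5982.073 µg/L·h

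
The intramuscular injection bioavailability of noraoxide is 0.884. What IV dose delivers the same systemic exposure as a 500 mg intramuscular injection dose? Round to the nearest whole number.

D_iv = 442 mg

Systemic exposure from an extravascular dose = F × D_ev, so the equivalent IV dose is F × D_ev.
D_iv = F × D_ev = 0.884 × 500 = 442 mg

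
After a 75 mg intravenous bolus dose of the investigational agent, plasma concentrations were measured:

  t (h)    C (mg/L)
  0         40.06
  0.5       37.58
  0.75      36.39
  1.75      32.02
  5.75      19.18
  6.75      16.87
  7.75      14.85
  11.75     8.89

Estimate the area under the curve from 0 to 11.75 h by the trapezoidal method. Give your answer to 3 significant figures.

AUC = 247 mg/L·h

Trapezoidal AUC_0→11.75:
  [0→0.5]: (40.06+37.58)/2 × 0.5 = 19.41
  [0.5→0.75]: (37.58+36.39)/2 × 0.25 = 9.24625
  [0.75→1.75]: (36.39+32.02)/2 × 1 = 34.205
  [1.75→5.75]: (32.02+19.18)/2 × 4 = 102.4
  [5.75→6.75]: (19.18+16.87)/2 × 1 = 18.025
  [6.75→7.75]: (16.87+14.85)/2 × 1 = 15.86
  [7.75→11.75]: (14.85+8.89)/2 × 4 = 47.48
  Sum = 246.62625 mg/L·h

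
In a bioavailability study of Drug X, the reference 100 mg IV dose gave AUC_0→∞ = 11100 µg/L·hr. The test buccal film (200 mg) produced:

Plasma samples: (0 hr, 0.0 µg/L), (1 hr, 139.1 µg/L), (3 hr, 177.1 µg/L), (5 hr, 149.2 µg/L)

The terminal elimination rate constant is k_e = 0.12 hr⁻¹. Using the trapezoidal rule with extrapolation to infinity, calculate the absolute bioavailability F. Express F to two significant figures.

F = 0.088

Trapezoidal AUC_0→5 (buccal film):
  [0→1]: (0.0+139.1)/2 × 1 = 69.55
  [1→3]: (139.1+177.1)/2 × 2 = 316.2
  [3→5]: (177.1+149.2)/2 × 2 = 326.3
  Sum = 712.05 µg/L·hr
Tail: C_last/k_e = 149.2/0.12 = 1243.333
AUC_0→∞ (buccal film) = 712.05 + 1243.333 = 1955.383 µg/L·hr
F = (AUC_ev/D_ev)/(AUC_iv/D_iv) = (1955.383/200)/(11100/100) = 9.776915/111 = 0.0881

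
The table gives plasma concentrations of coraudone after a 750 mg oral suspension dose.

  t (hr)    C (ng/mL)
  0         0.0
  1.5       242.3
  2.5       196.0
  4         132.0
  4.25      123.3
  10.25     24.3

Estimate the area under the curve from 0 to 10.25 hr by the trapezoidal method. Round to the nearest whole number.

Trapezoidal AUC_0→10.25:
  [0→1.5]: (0.0+242.3)/2 × 1.5 = 181.725
  [1.5→2.5]: (242.3+196.0)/2 × 1 = 219.15
  [2.5→4]: (196.0+132.0)/2 × 1.5 = 246.0
  [4→4.25]: (132.0+123.3)/2 × 0.25 = 31.9125
  [4.25→10.25]: (123.3+24.3)/2 × 6 = 442.8
  Sum = 1121.5875 ng/mL·hr

AUC = 1122 ng/mL·hr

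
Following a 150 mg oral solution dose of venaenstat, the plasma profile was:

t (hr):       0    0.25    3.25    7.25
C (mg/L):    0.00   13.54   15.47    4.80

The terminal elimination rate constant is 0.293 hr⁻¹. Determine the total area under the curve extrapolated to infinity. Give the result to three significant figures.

AUC = 102 mg/L·hr

Trapezoidal AUC_0→7.25:
  [0→0.25]: (0.00+13.54)/2 × 0.25 = 1.6925
  [0.25→3.25]: (13.54+15.47)/2 × 3 = 43.515
  [3.25→7.25]: (15.47+4.80)/2 × 4 = 40.54
  Sum = 85.7475 mg/L·hr
Extrapolated tail: C_last / k_e = 4.80 / 0.293 = 16.382
AUC_0→∞ = 85.7475 + 16.382 = 102.1295 mg/L·hr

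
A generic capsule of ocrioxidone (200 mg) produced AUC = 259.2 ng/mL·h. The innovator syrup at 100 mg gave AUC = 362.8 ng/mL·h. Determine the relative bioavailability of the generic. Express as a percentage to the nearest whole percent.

F_rel = 36%

F_rel = (AUC_test/D_test) / (AUC_ref/D_ref)
      = (259.2/200) / (362.8/100)
      = 1.296 / 3.628 = 0.3572 = 35.72%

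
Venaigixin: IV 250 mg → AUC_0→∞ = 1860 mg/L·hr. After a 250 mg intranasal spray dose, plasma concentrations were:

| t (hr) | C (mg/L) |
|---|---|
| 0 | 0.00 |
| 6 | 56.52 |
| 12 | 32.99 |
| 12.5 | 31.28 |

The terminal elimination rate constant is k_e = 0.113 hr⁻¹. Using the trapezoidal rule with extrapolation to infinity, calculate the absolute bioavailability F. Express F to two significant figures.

Trapezoidal AUC_0→12.5 (intranasal spray):
  [0→6]: (0.00+56.52)/2 × 6 = 169.56
  [6→12]: (56.52+32.99)/2 × 6 = 268.53
  [12→12.5]: (32.99+31.28)/2 × 0.5 = 16.0675
  Sum = 454.1575 mg/L·hr
Tail: C_last/k_e = 31.28/0.113 = 276.814
AUC_0→∞ (intranasal spray) = 454.1575 + 276.814 = 730.9715 mg/L·hr
F = (AUC_ev/D_ev)/(AUC_iv/D_iv) = (730.9715/250)/(1860/250) = 2.923886/7.44 = 0.3930

F = 0.39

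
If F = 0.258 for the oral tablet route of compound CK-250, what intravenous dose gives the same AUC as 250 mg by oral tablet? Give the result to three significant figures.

D_iv = 64.5 mg

Systemic exposure from an extravascular dose = F × D_ev, so the equivalent IV dose is F × D_ev.
D_iv = F × D_ev = 0.258 × 250 = 64.5 mg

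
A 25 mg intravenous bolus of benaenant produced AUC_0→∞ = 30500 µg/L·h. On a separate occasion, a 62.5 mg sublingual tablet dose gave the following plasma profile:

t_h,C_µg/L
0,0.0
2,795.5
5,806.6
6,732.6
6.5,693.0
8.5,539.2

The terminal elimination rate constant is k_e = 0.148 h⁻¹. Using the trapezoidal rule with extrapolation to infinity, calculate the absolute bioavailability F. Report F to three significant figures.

F = 0.121

Trapezoidal AUC_0→8.5 (sublingual tablet):
  [0→2]: (0.0+795.5)/2 × 2 = 795.5
  [2→5]: (795.5+806.6)/2 × 3 = 2403.15
  [5→6]: (806.6+732.6)/2 × 1 = 769.6
  [6→6.5]: (732.6+693.0)/2 × 0.5 = 356.4
  [6.5→8.5]: (693.0+539.2)/2 × 2 = 1232.2
  Sum = 5556.85 µg/L·h
Tail: C_last/k_e = 539.2/0.148 = 3643.243
AUC_0→∞ (sublingual tablet) = 5556.85 + 3643.243 = 9200.093 µg/L·h
F = (AUC_ev/D_ev)/(AUC_iv/D_iv) = (9200.093/62.5)/(30500/25) = 147.201/1220 = 0.1207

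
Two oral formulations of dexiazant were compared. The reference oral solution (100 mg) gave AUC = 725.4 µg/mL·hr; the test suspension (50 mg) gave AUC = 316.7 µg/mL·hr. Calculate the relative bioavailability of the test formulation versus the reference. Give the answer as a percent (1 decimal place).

F_rel = 87.3%

F_rel = (AUC_test/D_test) / (AUC_ref/D_ref)
      = (316.7/50) / (725.4/100)
      = 6.334 / 7.254 = 0.8732 = 87.32%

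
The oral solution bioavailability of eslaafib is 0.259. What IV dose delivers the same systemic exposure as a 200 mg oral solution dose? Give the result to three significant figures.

Systemic exposure from an extravascular dose = F × D_ev, so the equivalent IV dose is F × D_ev.
D_iv = F × D_ev = 0.259 × 200 = 51.8 mg

D_iv = 51.8 mg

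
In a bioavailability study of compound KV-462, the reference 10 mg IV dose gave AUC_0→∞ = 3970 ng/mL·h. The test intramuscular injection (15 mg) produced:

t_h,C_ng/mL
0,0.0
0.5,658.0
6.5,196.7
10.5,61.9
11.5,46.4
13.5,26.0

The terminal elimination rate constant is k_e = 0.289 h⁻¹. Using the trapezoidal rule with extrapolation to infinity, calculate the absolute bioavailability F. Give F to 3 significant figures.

Trapezoidal AUC_0→13.5 (intramuscular injection):
  [0→0.5]: (0.0+658.0)/2 × 0.5 = 164.5
  [0.5→6.5]: (658.0+196.7)/2 × 6 = 2564.1
  [6.5→10.5]: (196.7+61.9)/2 × 4 = 517.2
  [10.5→11.5]: (61.9+46.4)/2 × 1 = 54.15
  [11.5→13.5]: (46.4+26.0)/2 × 2 = 72.4
  Sum = 3372.35 ng/mL·h
Tail: C_last/k_e = 26.0/0.289 = 89.965
AUC_0→∞ (intramuscular injection) = 3372.35 + 89.965 = 3462.315 ng/mL·h
F = (AUC_ev/D_ev)/(AUC_iv/D_iv) = (3462.315/15)/(3970/10) = 230.821/397 = 0.5814

F = 0.581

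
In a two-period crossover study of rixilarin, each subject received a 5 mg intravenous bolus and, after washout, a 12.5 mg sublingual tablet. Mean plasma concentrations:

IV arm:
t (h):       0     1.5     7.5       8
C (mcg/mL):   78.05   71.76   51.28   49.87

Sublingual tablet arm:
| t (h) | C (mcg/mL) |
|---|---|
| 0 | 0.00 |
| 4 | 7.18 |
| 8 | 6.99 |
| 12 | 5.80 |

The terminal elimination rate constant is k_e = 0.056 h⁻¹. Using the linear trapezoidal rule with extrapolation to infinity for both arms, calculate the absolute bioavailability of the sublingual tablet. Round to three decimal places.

Trapezoidal AUC_0→8 (IV):
  [0→1.5]: (78.05+71.76)/2 × 1.5 = 112.3575
  [1.5→7.5]: (71.76+51.28)/2 × 6 = 369.12
  [7.5→8]: (51.28+49.87)/2 × 0.5 = 25.2875
  Sum = 506.765 mcg/mL·h
IV tail: 49.87/0.056 = 890.536; AUC_iv,0→∞ = 506.765 + 890.536 = 1397.301 mcg/mL·h
Trapezoidal AUC_0→12 (sublingual tablet):
  [0→4]: (0.00+7.18)/2 × 4 = 14.36
  [4→8]: (7.18+6.99)/2 × 4 = 28.34
  [8→12]: (6.99+5.80)/2 × 4 = 25.58
  Sum = 68.28 mcg/mL·h
sublingual tablet tail: 5.80/0.056 = 103.571; AUC_ev,0→∞ = 68.28 + 103.571 = 171.851 mcg/mL·h
F = (AUC_ev/D_ev)/(AUC_iv/D_iv) = (171.851/12.5)/(1397.301/5) = 13.74808/279.4602 = 0.0492

F = 0.049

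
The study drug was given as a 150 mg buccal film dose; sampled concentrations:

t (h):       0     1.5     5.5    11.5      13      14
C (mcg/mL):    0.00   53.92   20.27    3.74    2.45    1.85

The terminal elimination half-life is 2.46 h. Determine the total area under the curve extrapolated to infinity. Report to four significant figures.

AUC = 274.2 mcg/mL·h

Trapezoidal AUC_0→14:
  [0→1.5]: (0.00+53.92)/2 × 1.5 = 40.44
  [1.5→5.5]: (53.92+20.27)/2 × 4 = 148.38
  [5.5→11.5]: (20.27+3.74)/2 × 6 = 72.03
  [11.5→13]: (3.74+2.45)/2 × 1.5 = 4.6425
  [13→14]: (2.45+1.85)/2 × 1 = 2.15
  Sum = 267.6425 mcg/mL·h
k_e = ln2 / t½ = 0.693147 / 2.46 = 0.2818 h^-1
Extrapolated tail: C_last / k_e = 1.85 / 0.2818 = 6.565
AUC_0→∞ = 267.6425 + 6.565 = 274.2075 mcg/mL·h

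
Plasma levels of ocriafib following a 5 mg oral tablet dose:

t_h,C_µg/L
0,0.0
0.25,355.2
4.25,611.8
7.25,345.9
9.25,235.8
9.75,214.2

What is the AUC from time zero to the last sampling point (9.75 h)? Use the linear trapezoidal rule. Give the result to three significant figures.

Trapezoidal AUC_0→9.75:
  [0→0.25]: (0.0+355.2)/2 × 0.25 = 44.4
  [0.25→4.25]: (355.2+611.8)/2 × 4 = 1934.0
  [4.25→7.25]: (611.8+345.9)/2 × 3 = 1436.55
  [7.25→9.25]: (345.9+235.8)/2 × 2 = 581.7
  [9.25→9.75]: (235.8+214.2)/2 × 0.5 = 112.5
  Sum = 4109.15 µg/L·h

AUC = 4110 µg/L·h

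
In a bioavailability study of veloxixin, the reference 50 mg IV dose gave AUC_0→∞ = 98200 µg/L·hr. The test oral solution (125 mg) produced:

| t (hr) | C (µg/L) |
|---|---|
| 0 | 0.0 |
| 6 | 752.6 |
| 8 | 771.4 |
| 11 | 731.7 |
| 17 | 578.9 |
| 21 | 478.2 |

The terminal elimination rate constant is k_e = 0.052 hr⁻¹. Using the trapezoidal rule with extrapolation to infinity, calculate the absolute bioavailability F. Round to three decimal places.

F = 0.087

Trapezoidal AUC_0→21 (oral solution):
  [0→6]: (0.0+752.6)/2 × 6 = 2257.8
  [6→8]: (752.6+771.4)/2 × 2 = 1524.0
  [8→11]: (771.4+731.7)/2 × 3 = 2254.65
  [11→17]: (731.7+578.9)/2 × 6 = 3931.8
  [17→21]: (578.9+478.2)/2 × 4 = 2114.2
  Sum = 12082.45 µg/L·hr
Tail: C_last/k_e = 478.2/0.052 = 9196.154
AUC_0→∞ (oral solution) = 12082.45 + 9196.154 = 21278.604 µg/L·hr
F = (AUC_ev/D_ev)/(AUC_iv/D_iv) = (21278.604/125)/(98200/50) = 170.229/1964 = 0.0867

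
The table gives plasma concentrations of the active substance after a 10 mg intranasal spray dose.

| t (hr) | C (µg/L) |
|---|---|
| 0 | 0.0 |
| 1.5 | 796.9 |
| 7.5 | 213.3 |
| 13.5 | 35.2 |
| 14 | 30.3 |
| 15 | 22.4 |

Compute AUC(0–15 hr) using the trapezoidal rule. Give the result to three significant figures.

AUC = 4420 µg/L·hr

Trapezoidal AUC_0→15:
  [0→1.5]: (0.0+796.9)/2 × 1.5 = 597.675
  [1.5→7.5]: (796.9+213.3)/2 × 6 = 3030.6
  [7.5→13.5]: (213.3+35.2)/2 × 6 = 745.5
  [13.5→14]: (35.2+30.3)/2 × 0.5 = 16.375
  [14→15]: (30.3+22.4)/2 × 1 = 26.35
  Sum = 4416.5 µg/L·hr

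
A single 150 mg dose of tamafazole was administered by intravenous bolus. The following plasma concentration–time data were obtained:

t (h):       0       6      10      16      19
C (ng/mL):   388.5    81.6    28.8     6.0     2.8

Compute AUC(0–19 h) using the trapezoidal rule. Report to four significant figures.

Trapezoidal AUC_0→19:
  [0→6]: (388.5+81.6)/2 × 6 = 1410.3
  [6→10]: (81.6+28.8)/2 × 4 = 220.8
  [10→16]: (28.8+6.0)/2 × 6 = 104.4
  [16→19]: (6.0+2.8)/2 × 3 = 13.2
  Sum = 1748.7 ng/mL·h

AUC = 1749 ng/mL·h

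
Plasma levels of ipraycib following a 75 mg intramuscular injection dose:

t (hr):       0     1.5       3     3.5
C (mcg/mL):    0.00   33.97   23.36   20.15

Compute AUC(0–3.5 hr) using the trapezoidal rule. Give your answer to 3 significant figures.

Trapezoidal AUC_0→3.5:
  [0→1.5]: (0.00+33.97)/2 × 1.5 = 25.4775
  [1.5→3]: (33.97+23.36)/2 × 1.5 = 42.9975
  [3→3.5]: (23.36+20.15)/2 × 0.5 = 10.8775
  Sum = 79.3525 mcg/mL·hr

AUC = 79.4 mcg/mL·hr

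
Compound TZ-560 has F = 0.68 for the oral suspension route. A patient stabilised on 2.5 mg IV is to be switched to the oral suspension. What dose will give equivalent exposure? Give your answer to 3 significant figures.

For equal systemic exposure: F × D_ev = D_iv
D_ev = D_iv / F = 2.5 / 0.68 = 3.67647 mg

D_oral = 3.68 mg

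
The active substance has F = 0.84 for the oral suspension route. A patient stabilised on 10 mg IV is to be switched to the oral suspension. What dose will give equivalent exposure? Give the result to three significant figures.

For equal systemic exposure: F × D_ev = D_iv
D_ev = D_iv / F = 10 / 0.84 = 11.9048 mg

D_oral = 11.9 mg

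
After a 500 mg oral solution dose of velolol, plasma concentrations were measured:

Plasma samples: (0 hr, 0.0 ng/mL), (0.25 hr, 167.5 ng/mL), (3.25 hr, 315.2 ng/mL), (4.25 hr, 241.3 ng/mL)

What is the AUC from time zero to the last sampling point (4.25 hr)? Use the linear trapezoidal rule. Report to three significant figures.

Trapezoidal AUC_0→4.25:
  [0→0.25]: (0.0+167.5)/2 × 0.25 = 20.9375
  [0.25→3.25]: (167.5+315.2)/2 × 3 = 724.05
  [3.25→4.25]: (315.2+241.3)/2 × 1 = 278.25
  Sum = 1023.2375 ng/mL·hr

AUC = 1020 ng/mL·hr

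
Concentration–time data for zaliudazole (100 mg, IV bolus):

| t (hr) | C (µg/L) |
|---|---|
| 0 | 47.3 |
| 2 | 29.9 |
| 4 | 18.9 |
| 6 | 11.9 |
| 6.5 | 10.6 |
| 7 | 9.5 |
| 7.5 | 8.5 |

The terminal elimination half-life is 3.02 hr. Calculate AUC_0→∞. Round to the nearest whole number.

Trapezoidal AUC_0→7.5:
  [0→2]: (47.3+29.9)/2 × 2 = 77.2
  [2→4]: (29.9+18.9)/2 × 2 = 48.8
  [4→6]: (18.9+11.9)/2 × 2 = 30.8
  [6→6.5]: (11.9+10.6)/2 × 0.5 = 5.625
  [6.5→7]: (10.6+9.5)/2 × 0.5 = 5.025
  [7→7.5]: (9.5+8.5)/2 × 0.5 = 4.5
  Sum = 171.95 µg/L·hr
k_e = ln2 / t½ = 0.693147 / 3.02 = 0.2295 hr^-1
Extrapolated tail: C_last / k_e = 8.5 / 0.2295 = 37.037
AUC_0→∞ = 171.95 + 37.037 = 208.987 µg/L·hr

AUC = 209 µg/L·hr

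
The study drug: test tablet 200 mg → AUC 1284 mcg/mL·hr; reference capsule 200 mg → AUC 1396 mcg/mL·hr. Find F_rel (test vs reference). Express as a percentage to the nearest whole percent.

F_rel = 92%

F_rel = (AUC_test/D_test) / (AUC_ref/D_ref)
      = (1284/200) / (1396/200)
      = 6.42 / 6.98 = 0.9198 = 91.98%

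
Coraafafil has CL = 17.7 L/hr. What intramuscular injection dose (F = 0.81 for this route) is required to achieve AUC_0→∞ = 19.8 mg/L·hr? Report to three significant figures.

Dose = 433 mg

Dose = CL × AUC_0→∞ / F
     = 17.7 × 19.8 / 0.81 = 432.667 mg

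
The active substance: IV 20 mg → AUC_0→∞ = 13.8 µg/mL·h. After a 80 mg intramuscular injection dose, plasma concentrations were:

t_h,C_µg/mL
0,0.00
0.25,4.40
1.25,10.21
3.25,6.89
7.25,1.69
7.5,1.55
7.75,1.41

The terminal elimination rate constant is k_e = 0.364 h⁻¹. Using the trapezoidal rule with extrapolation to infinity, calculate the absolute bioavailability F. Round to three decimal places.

Trapezoidal AUC_0→7.75 (intramuscular injection):
  [0→0.25]: (0.00+4.40)/2 × 0.25 = 0.55
  [0.25→1.25]: (4.40+10.21)/2 × 1 = 7.305
  [1.25→3.25]: (10.21+6.89)/2 × 2 = 17.1
  [3.25→7.25]: (6.89+1.69)/2 × 4 = 17.16
  [7.25→7.5]: (1.69+1.55)/2 × 0.25 = 0.405
  [7.5→7.75]: (1.55+1.41)/2 × 0.25 = 0.37
  Sum = 42.89 µg/mL·h
Tail: C_last/k_e = 1.41/0.364 = 3.874
AUC_0→∞ (intramuscular injection) = 42.89 + 3.874 = 46.764 µg/mL·h
F = (AUC_ev/D_ev)/(AUC_iv/D_iv) = (46.764/80)/(13.8/20) = 0.58455/0.69 = 0.8472

F = 0.847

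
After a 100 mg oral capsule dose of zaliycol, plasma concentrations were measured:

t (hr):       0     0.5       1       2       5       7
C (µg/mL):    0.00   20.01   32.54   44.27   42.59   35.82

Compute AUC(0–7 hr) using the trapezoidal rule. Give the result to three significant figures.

Trapezoidal AUC_0→7:
  [0→0.5]: (0.00+20.01)/2 × 0.5 = 5.0025
  [0.5→1]: (20.01+32.54)/2 × 0.5 = 13.1375
  [1→2]: (32.54+44.27)/2 × 1 = 38.405
  [2→5]: (44.27+42.59)/2 × 3 = 130.29
  [5→7]: (42.59+35.82)/2 × 2 = 78.41
  Sum = 265.245 µg/mL·hr

AUC = 265 µg/mL·hr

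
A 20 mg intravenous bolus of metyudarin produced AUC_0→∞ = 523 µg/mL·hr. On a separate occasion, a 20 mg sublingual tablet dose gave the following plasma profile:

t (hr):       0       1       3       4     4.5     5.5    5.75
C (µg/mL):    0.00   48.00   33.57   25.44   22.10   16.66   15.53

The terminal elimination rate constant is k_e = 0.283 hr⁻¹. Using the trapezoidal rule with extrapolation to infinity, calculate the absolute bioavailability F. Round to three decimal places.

Trapezoidal AUC_0→5.75 (sublingual tablet):
  [0→1]: (0.00+48.00)/2 × 1 = 24.0
  [1→3]: (48.00+33.57)/2 × 2 = 81.57
  [3→4]: (33.57+25.44)/2 × 1 = 29.505
  [4→4.5]: (25.44+22.10)/2 × 0.5 = 11.885
  [4.5→5.5]: (22.10+16.66)/2 × 1 = 19.38
  [5.5→5.75]: (16.66+15.53)/2 × 0.25 = 4.02375
  Sum = 170.36375 µg/mL·hr
Tail: C_last/k_e = 15.53/0.283 = 54.876
AUC_0→∞ (sublingual tablet) = 170.36375 + 54.876 = 225.23975 µg/mL·hr
F = (AUC_ev/D_ev)/(AUC_iv/D_iv) = (225.23975/20)/(523/20) = 11.262/26.15 = 0.4307

F = 0.431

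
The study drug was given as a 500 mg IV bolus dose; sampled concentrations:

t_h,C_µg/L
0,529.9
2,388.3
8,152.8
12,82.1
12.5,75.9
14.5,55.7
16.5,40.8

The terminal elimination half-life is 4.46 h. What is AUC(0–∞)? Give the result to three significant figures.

Trapezoidal AUC_0→16.5:
  [0→2]: (529.9+388.3)/2 × 2 = 918.2
  [2→8]: (388.3+152.8)/2 × 6 = 1623.3
  [8→12]: (152.8+82.1)/2 × 4 = 469.8
  [12→12.5]: (82.1+75.9)/2 × 0.5 = 39.5
  [12.5→14.5]: (75.9+55.7)/2 × 2 = 131.6
  [14.5→16.5]: (55.7+40.8)/2 × 2 = 96.5
  Sum = 3278.9 µg/L·h
k_e = ln2 / t½ = 0.693147 / 4.46 = 0.1554 h^-1
Extrapolated tail: C_last / k_e = 40.8 / 0.1554 = 262.548
AUC_0→∞ = 3278.9 + 262.548 = 3541.448 µg/L·h

AUC = 3540 µg/L·h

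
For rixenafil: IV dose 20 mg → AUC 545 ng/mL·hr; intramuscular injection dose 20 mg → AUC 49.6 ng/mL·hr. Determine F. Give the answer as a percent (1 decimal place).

F = 9.1%

F = (AUC_ev / D_ev) / (AUC_iv / D_iv)
  = (49.6/20) / (545/20)
  = 2.48 / 27.25 = 0.0910
  = 9.10%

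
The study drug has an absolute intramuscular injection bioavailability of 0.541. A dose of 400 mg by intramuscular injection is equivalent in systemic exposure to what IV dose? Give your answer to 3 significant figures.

D_iv = 216 mg

Systemic exposure from an extravascular dose = F × D_ev, so the equivalent IV dose is F × D_ev.
D_iv = F × D_ev = 0.541 × 400 = 216.4 mg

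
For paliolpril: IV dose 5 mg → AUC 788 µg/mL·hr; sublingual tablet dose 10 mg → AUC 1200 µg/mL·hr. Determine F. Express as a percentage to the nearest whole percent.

F = (AUC_ev / D_ev) / (AUC_iv / D_iv)
  = (1200/10) / (788/5)
  = 120 / 157.6 = 0.7614
  = 76.14%

F = 76%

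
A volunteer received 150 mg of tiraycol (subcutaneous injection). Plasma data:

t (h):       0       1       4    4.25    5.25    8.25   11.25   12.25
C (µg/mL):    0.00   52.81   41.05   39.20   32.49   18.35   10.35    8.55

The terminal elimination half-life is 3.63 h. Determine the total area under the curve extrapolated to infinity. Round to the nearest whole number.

Trapezoidal AUC_0→12.25:
  [0→1]: (0.00+52.81)/2 × 1 = 26.405
  [1→4]: (52.81+41.05)/2 × 3 = 140.79
  [4→4.25]: (41.05+39.20)/2 × 0.25 = 10.03125
  [4.25→5.25]: (39.20+32.49)/2 × 1 = 35.845
  [5.25→8.25]: (32.49+18.35)/2 × 3 = 76.26
  [8.25→11.25]: (18.35+10.35)/2 × 3 = 43.05
  [11.25→12.25]: (10.35+8.55)/2 × 1 = 9.45
  Sum = 341.83125 µg/mL·h
k_e = ln2 / t½ = 0.693147 / 3.63 = 0.1909 h^-1
Extrapolated tail: C_last / k_e = 8.55 / 0.1909 = 44.788
AUC_0→∞ = 341.83125 + 44.788 = 386.61925 µg/mL·h

AUC = 387 µg/mL·h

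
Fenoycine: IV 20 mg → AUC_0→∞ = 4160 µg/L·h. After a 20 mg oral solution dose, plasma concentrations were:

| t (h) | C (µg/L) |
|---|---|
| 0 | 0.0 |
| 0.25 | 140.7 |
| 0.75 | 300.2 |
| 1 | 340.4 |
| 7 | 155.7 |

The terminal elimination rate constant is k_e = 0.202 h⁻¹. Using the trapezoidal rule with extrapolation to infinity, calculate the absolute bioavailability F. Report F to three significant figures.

F = 0.593

Trapezoidal AUC_0→7 (oral solution):
  [0→0.25]: (0.0+140.7)/2 × 0.25 = 17.5875
  [0.25→0.75]: (140.7+300.2)/2 × 0.5 = 110.225
  [0.75→1]: (300.2+340.4)/2 × 0.25 = 80.075
  [1→7]: (340.4+155.7)/2 × 6 = 1488.3
  Sum = 1696.1875 µg/L·h
Tail: C_last/k_e = 155.7/0.202 = 770.792
AUC_0→∞ (oral solution) = 1696.1875 + 770.792 = 2466.9795 µg/L·h
F = (AUC_ev/D_ev)/(AUC_iv/D_iv) = (2466.9795/20)/(4160/20) = 123.349/208 = 0.5930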